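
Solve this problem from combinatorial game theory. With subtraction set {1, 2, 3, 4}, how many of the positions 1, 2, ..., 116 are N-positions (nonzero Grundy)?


Subtraction set S = {1, 2, 3, 4}, so G(n) = n mod 5.
G(n) = 0 when n is a multiple of 5.
Multiples of 5 in [1, 116]: 23
N-positions (nonzero Grundy) = 116 - 23 = 93

93


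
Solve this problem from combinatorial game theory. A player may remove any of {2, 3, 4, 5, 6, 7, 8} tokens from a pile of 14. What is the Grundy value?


The subtraction set is S = {2, 3, 4, 5, 6, 7, 8}.
G(k) = mex{ G(k - s) : s in S, s <= k }. We compute iteratively: G(0) = 0.
G(1) = mex({}) = 0
G(2) = mex({0}) = 1
G(3) = mex({0}) = 1
G(4) = mex({0, 1}) = 2
G(5) = mex({0, 1}) = 2
G(6) = mex({0, 1, 2}) = 3
G(7) = mex({0, 1, 2}) = 3
G(8) = mex({0, 1, 2, 3}) = 4
G(9) = mex({0, 1, 2, 3}) = 4
G(10) = mex({1, 2, 3, 4}) = 0
G(11) = mex({1, 2, 3, 4}) = 0
G(12) = mex({0, 2, 3, 4}) = 1
G(13) = mex({0, 2, 3, 4}) = 1
G(14) = mex({0, 1, 3, 4}) = 2
Therefore G(14) = 2.

2


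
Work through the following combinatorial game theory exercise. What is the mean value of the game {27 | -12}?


Game = {27 | -12}, a switch {a | b} with numbers a > b.
Its thermograph has left wall a - t and right wall b + t, which meet at t = (a - b)/2, where both equal (a + b)/2. So the mast (mean value) is at (a + b)/2.
Mean = (27 + (-12))/2 = 15/2 = 15/2

15/2


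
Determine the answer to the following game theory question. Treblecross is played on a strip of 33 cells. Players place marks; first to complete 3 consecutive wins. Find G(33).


Treblecross: place X on empty cells; 3-in-a-row wins.
Playing within two cells of an existing X lets the opponent win at once, so sensible play treats the cells i-2..i+2 around each X as dead. The player left with no safe cell loses, so this is a normal-play take-away game on strips of safe cells.
Placing X at cell i (0-indexed) of a strip of k safe cells leaves independent strips of sizes max(0, i-2) and max(0, k-i-3). Hence G(k) = mex{ G(max(0,i-2)) XOR G(max(0,k-i-3)) : 0 <= i < k }, with G(0) = 0.
G(1): splits (0,0):0^0=0 -> mex({0}) = 1
G(2): splits (0,0):0^0=0 -> mex({0}) = 1
G(3): splits (0,0):0^0=0 -> mex({0}) = 1
G(4): splits (0,1):0^1=1 (0,0):0^0=0 -> mex({0, 1}) = 2
G(5): splits (0,2):0^1=1 (0,1):0^1=1 (0,0):0^0=0 -> mex({0, 1}) = 2
G(6) = mex({1}) = 0
G(7) = mex({0, 1, 2}) = 3
G(8) = mex({0, 1, 2}) = 3
G(9) = mex({0, 2}) = 1
G(10) = mex({0, 2, 3}) = 1
G(11) = mex({0, 3}) = 1
G(12) = mex({1, 3}) = 0
G(13) = mex({0, 1, 2, 3}) = 4
G(14) = mex({0, 1, 2}) = 3
G(15) = mex({0, 1, 2}) = 3
G(16) = mex({0, 1, 2, 4}) = 3
G(17) = mex({0, 1, 3, 4}) = 2
G(18) = mex({0, 1, 3, 4}) = 2
G(19) = mex({0, 1, 3, 5}) = 2
G(20) = mex({0, 1, 2, 3, 5}) = 4
G(21) = mex({0, 1, 2, 3, 5}) = 4
G(22) = mex({1, 2, 6}) = 0
G(23) = mex({0, 1, 2, 3, 4, 6}) = 5
G(24) = mex({0, 1, 2, 3, 4}) = 5
G(25) = mex({0, 1, 3, 4, 7}) = 2
G(26) = mex({0, 1, 3, 4, 5, 7}) = 2
G(27) = mex({0, 1, 3, 5}) = 2
G(28) = mex({0, 1, 2, 5}) = 3
G(29) = mex({0, 1, 2, 4, 5, 6}) = 3
G(30) = mex({1, 2, 4, 6}) = 0
G(31) = mex({0, 1, 2, 3, 4, 6}) = 5
G(32) = mex({1, 2, 3, 4, 7}) = 0
G(33) = mex({0, 3, 7}) = 1
Therefore G(33) = 1.

1


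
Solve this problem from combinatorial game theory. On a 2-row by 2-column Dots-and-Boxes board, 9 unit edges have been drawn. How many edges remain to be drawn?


Grid: 2 x 2 boxes, i.e. 3 rows and 3 columns of dots.
Horizontal edges: (rows + 1) * cols = 3 * 2 = 6
Vertical edges: rows * (cols + 1) = 2 * 3 = 6
Total edges: 6 + 6 = 12
Edges drawn: 9
Remaining: 12 - 9 = 3

3


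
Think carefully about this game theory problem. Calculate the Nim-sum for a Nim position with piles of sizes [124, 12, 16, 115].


We need the XOR (exclusive or) of all pile sizes.
After XOR-ing pile 1 (size 124): 0 XOR 124 = 124
After XOR-ing pile 2 (size 12): 124 XOR 12 = 112
After XOR-ing pile 3 (size 16): 112 XOR 16 = 96
After XOR-ing pile 4 (size 115): 96 XOR 115 = 19
The Nim-value of this position is 19.

19


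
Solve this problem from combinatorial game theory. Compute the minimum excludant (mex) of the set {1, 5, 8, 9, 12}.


Set = {1, 5, 8, 9, 12}
0 is NOT in the set. This is the mex.
mex = 0

0


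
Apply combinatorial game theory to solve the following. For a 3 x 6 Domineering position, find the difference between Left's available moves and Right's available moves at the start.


Board is 3 x 6 (rows x cols).
Left (vertical) placements: (rows-1) * cols = 2 * 6 = 12
Right (horizontal) placements: rows * (cols-1) = 3 * 5 = 15
Advantage = Left - Right = 12 - 15 = -3

-3


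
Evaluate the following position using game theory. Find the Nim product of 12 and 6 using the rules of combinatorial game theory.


Nim multiplication is bilinear over XOR: (u XOR v) * w = (u*w) XOR (v*w).
So we split each operand into its bit components and XOR the pairwise Nim products.
12 = 4 + 8 (as XOR of powers of 2).
6 = 2 + 4 (as XOR of powers of 2).
Using the standard Nim-product table on single bits:
  2*2 = 3,   2*4 = 8,   2*8 = 12,
  4*4 = 6,   4*8 = 11,  8*8 = 13,
and  1*x = x (identity), k*l = l*k (commutative).
Pairwise Nim products:
  4 * 2 = 8
  4 * 4 = 6
  8 * 2 = 12
  8 * 4 = 11
XOR them: 8 XOR 6 XOR 12 XOR 11 = 9.
Result: 12 * 6 = 9 (in Nim).

9


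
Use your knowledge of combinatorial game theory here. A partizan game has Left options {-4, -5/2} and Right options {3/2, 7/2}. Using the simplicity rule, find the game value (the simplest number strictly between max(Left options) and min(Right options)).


Left options: {-4, -5/2}, max = -5/2
Right options: {3/2, 7/2}, min = 3/2
All options are numbers and max(Left) < min(Right), so by the simplicity theorem the value is the simplest (earliest-born) number strictly between -5/2 and 3/2.
Integers -2 through 1 all lie strictly between -5/2 and 3/2.
Among integers, the simplest (lowest birthday = smallest |n|; 0 is born on day 0, +-n on day n) is 0.
No non-integer in the interval can be simpler: if x is a non-integer in the interval, then floor(x) or ceil(x) also lies in the interval (the interval contains an integer), and both are proper prefixes of x's sign expansion, i.e. born earlier. So the game value is 0.
Game value = 0

0


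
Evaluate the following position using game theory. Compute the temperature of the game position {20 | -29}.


The game is {20 | -29}, a switch {a | b} with numbers a > b.
Cooling {a | b} by t gives {a - t | b + t}, which stops being hot when a - t = b + t, i.e. at t = (a - b)/2. So the temperature of a switch is (a - b)/2.
Temperature = (Left option - Right option) / 2
= (20 - (-29)) / 2
= 49 / 2
= 49/2

49/2


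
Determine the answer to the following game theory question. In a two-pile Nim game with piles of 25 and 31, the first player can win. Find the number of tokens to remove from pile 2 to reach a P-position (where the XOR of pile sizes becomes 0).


Piles: 25 and 31
Current XOR: 25 XOR 31 = 6 (non-zero, so this is an N-position).
To make the XOR zero, we need to find a move that balances the piles.
For pile 2 (size 31): target = 31 XOR 6 = 25
We reduce pile 2 from 31 to 25.
Tokens removed: 31 - 25 = 6
Verification: 25 XOR 25 = 0

6


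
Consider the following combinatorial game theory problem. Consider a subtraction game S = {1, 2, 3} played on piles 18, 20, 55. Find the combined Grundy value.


Subtraction set: {1, 2, 3}
For this subtraction set, G(n) = n mod 4 (period = max + 1 = 4).
Pile 1 (size 18): G(18) = 18 mod 4 = 2
Pile 2 (size 20): G(20) = 20 mod 4 = 0
Pile 3 (size 55): G(55) = 55 mod 4 = 3
Total Grundy value = XOR of all: 2 XOR 0 XOR 3 = 1

1


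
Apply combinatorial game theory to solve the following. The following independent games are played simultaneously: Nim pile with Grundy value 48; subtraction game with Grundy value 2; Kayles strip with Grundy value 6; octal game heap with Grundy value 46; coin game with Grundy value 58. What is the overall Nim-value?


By the Sprague-Grundy theorem, the Grundy value of a sum of games is the XOR of individual Grundy values.
Nim pile: Grundy value = 48. Running XOR: 0 XOR 48 = 48
subtraction game: Grundy value = 2. Running XOR: 48 XOR 2 = 50
Kayles strip: Grundy value = 6. Running XOR: 50 XOR 6 = 52
octal game heap: Grundy value = 46. Running XOR: 52 XOR 46 = 26
coin game: Grundy value = 58. Running XOR: 26 XOR 58 = 32
The combined Grundy value is 32.

32


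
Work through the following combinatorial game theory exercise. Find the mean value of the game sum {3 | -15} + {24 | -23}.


G1 = {3 | -15}, G2 = {24 | -23}
Each is a switch {a | b} with numbers a > b; its mean value is (a + b)/2, and mean value is additive over game sums: m(G1 + G2) = m(G1) + m(G2).
Mean of G1 = (3 + (-15))/2 = -12/2 = -6
Mean of G2 = (24 + (-23))/2 = 1/2 = 1/2
Mean of G1 + G2 = -6 + 1/2 = -11/2

-11/2


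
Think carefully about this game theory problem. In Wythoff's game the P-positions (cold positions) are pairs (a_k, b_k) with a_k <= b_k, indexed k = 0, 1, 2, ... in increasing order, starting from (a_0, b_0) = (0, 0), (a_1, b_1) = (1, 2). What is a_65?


By Wythoff's theorem, a_k = floor(k * phi) and b_k = floor(k * phi^2) = a_k + k, where phi = (1 + sqrt(5))/2 is the golden ratio.
phi = (1 + sqrt(5))/2 = 1.618034
k = 65
k * phi = 65 * 1.618034 = 105.172209
a_65 = floor(k * phi) = 105

105


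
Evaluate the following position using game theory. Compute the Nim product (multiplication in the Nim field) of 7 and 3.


Nim multiplication is bilinear over XOR: (u XOR v) * w = (u*w) XOR (v*w).
So we split each operand into its bit components and XOR the pairwise Nim products.
7 = 1 + 2 + 4 (as XOR of powers of 2).
3 = 1 + 2 (as XOR of powers of 2).
Using the standard Nim-product table on single bits:
  2*2 = 3,   2*4 = 8,   2*8 = 12,
  4*4 = 6,   4*8 = 11,  8*8 = 13,
and  1*x = x (identity), k*l = l*k (commutative).
Pairwise Nim products:
  1 * 1 = 1
  1 * 2 = 2
  2 * 1 = 2
  2 * 2 = 3
  4 * 1 = 4
  4 * 2 = 8
XOR them: 1 XOR 2 XOR 2 XOR 3 XOR 4 XOR 8 = 14.
Result: 7 * 3 = 14 (in Nim).

14


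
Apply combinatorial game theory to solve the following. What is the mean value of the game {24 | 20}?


Game = {24 | 20}, a switch {a | b} with numbers a > b.
Its thermograph has left wall a - t and right wall b + t, which meet at t = (a - b)/2, where both equal (a + b)/2. So the mast (mean value) is at (a + b)/2.
Mean = (24 + (20))/2 = 44/2 = 22

22


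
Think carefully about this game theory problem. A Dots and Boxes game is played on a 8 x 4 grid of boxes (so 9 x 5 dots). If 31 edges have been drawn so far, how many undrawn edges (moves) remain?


Grid: 8 x 4 boxes, i.e. 9 rows and 5 columns of dots.
Horizontal edges: (rows + 1) * cols = 9 * 4 = 36
Vertical edges: rows * (cols + 1) = 8 * 5 = 40
Total edges: 36 + 40 = 76
Edges drawn: 31
Remaining: 76 - 31 = 45

45


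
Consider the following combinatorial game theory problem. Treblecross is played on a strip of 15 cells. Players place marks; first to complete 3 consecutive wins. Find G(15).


Treblecross: place X on empty cells; 3-in-a-row wins.
Playing within two cells of an existing X lets the opponent win at once, so sensible play treats the cells i-2..i+2 around each X as dead. The player left with no safe cell loses, so this is a normal-play take-away game on strips of safe cells.
Placing X at cell i (0-indexed) of a strip of k safe cells leaves independent strips of sizes max(0, i-2) and max(0, k-i-3). Hence G(k) = mex{ G(max(0,i-2)) XOR G(max(0,k-i-3)) : 0 <= i < k }, with G(0) = 0.
G(1): splits (0,0):0^0=0 -> mex({0}) = 1
G(2): splits (0,0):0^0=0 -> mex({0}) = 1
G(3): splits (0,0):0^0=0 -> mex({0}) = 1
G(4): splits (0,1):0^1=1 (0,0):0^0=0 -> mex({0, 1}) = 2
G(5): splits (0,2):0^1=1 (0,1):0^1=1 (0,0):0^0=0 -> mex({0, 1}) = 2
G(6) = mex({1}) = 0
G(7) = mex({0, 1, 2}) = 3
G(8) = mex({0, 1, 2}) = 3
G(9) = mex({0, 2}) = 1
G(10) = mex({0, 2, 3}) = 1
G(11) = mex({0, 3}) = 1
G(12) = mex({1, 3}) = 0
G(13) = mex({0, 1, 2, 3}) = 4
G(14) = mex({0, 1, 2}) = 3
G(15) = mex({0, 1, 2}) = 3
Therefore G(15) = 3.

3


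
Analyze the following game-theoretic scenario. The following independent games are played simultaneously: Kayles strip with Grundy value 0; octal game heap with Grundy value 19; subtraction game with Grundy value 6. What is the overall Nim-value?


By the Sprague-Grundy theorem, the Grundy value of a sum of games is the XOR of individual Grundy values.
Kayles strip: Grundy value = 0. Running XOR: 0 XOR 0 = 0
octal game heap: Grundy value = 19. Running XOR: 0 XOR 19 = 19
subtraction game: Grundy value = 6. Running XOR: 19 XOR 6 = 21
The combined Grundy value is 21.

21


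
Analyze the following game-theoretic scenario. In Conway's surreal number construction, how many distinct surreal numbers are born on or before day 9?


Day 0: {|} = 0 is born. Count = 1.
Day n: the number of surreal numbers born by day n is 2^(n+1) - 1.
By day 0: 2^1 - 1 = 1
By day 1: 2^2 - 1 = 3
By day 2: 2^3 - 1 = 7
By day 3: 2^4 - 1 = 15
By day 4: 2^5 - 1 = 31
By day 5: 2^6 - 1 = 63
By day 6: 2^7 - 1 = 127
By day 7: 2^8 - 1 = 255
By day 8: 2^9 - 1 = 511
By day 9: 2^10 - 1 = 1023
By day 9: 1023 surreal numbers.

1023


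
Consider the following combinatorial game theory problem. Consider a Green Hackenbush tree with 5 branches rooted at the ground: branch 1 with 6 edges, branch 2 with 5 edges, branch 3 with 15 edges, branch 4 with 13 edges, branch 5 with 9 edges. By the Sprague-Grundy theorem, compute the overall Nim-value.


The tree has 5 branches from the ground vertex.
In Green Hackenbush, the Nim-value of a simple path of length k is k.
Branch 1: length 6, Nim-value = 6
Branch 2: length 5, Nim-value = 5
Branch 3: length 15, Nim-value = 15
Branch 4: length 13, Nim-value = 13
Branch 5: length 9, Nim-value = 9
Total Nim-value = XOR of all branch values:
0 XOR 6 = 6
6 XOR 5 = 3
3 XOR 15 = 12
12 XOR 13 = 1
1 XOR 9 = 8
Nim-value of the tree = 8

8


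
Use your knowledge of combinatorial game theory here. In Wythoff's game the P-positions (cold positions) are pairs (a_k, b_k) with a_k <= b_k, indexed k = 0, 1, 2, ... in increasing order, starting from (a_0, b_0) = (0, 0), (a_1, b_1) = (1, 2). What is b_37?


By Wythoff's theorem, a_k = floor(k * phi) and b_k = floor(k * phi^2) = a_k + k, where phi = (1 + sqrt(5))/2 is the golden ratio.
phi = (1 + sqrt(5))/2 = 1.618034
phi^2 = phi + 1 = 2.618034
k = 37
k * phi^2 = 37 * 2.618034 = 96.867258
b_37 = floor(k * phi^2) = 96 (check: a_37 + k = 59 + 37 = 96)

96


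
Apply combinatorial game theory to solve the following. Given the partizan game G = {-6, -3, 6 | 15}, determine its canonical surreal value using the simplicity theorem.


Left options: {-6, -3, 6}, max = 6
Right options: {15}, min = 15
All options are numbers and max(Left) < min(Right), so by the simplicity theorem the value is the simplest (earliest-born) number strictly between 6 and 15.
Integers 7 through 14 all lie strictly between 6 and 15.
Among integers, the simplest (lowest birthday = smallest |n|; 0 is born on day 0, +-n on day n) is 7.
No non-integer in the interval can be simpler: if x is a non-integer in the interval, then floor(x) or ceil(x) also lies in the interval (the interval contains an integer), and both are proper prefixes of x's sign expansion, i.e. born earlier. So the game value is 7.
Game value = 7

7


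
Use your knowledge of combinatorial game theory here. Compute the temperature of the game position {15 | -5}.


The game is {15 | -5}, a switch {a | b} with numbers a > b.
Cooling {a | b} by t gives {a - t | b + t}, which stops being hot when a - t = b + t, i.e. at t = (a - b)/2. So the temperature of a switch is (a - b)/2.
Temperature = (Left option - Right option) / 2
= (15 - (-5)) / 2
= 20 / 2
= 10

10


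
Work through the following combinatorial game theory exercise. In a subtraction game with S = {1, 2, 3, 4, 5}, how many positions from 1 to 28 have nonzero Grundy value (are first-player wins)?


Subtraction set S = {1, 2, 3, 4, 5}, so G(n) = n mod 6.
G(n) = 0 when n is a multiple of 6.
Multiples of 6 in [1, 28]: 4
N-positions (nonzero Grundy) = 28 - 4 = 24

24


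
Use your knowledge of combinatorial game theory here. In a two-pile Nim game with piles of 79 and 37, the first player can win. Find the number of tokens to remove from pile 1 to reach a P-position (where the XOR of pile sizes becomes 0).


Piles: 79 and 37
Current XOR: 79 XOR 37 = 106 (non-zero, so this is an N-position).
To make the XOR zero, we need to find a move that balances the piles.
For pile 1 (size 79): target = 79 XOR 106 = 37
We reduce pile 1 from 79 to 37.
Tokens removed: 79 - 37 = 42
Verification: 37 XOR 37 = 0

42


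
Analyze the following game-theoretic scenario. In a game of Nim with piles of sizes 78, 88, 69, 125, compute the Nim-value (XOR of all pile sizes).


We need the XOR (exclusive or) of all pile sizes.
After XOR-ing pile 1 (size 78): 0 XOR 78 = 78
After XOR-ing pile 2 (size 88): 78 XOR 88 = 22
After XOR-ing pile 3 (size 69): 22 XOR 69 = 83
After XOR-ing pile 4 (size 125): 83 XOR 125 = 46
The Nim-value of this position is 46.

46


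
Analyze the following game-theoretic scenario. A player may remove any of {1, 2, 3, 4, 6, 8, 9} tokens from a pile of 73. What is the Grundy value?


The subtraction set is S = {1, 2, 3, 4, 6, 8, 9}.
G(k) = mex{ G(k - s) : s in S, s <= k }. We compute iteratively: G(0) = 0.
G(1) = mex({0}) = 1
G(2) = mex({0, 1}) = 2
G(3) = mex({0, 1, 2}) = 3
G(4) = mex({0, 1, 2, 3}) = 4
G(5) = mex({1, 2, 3, 4}) = 0
G(6) = mex({0, 2, 3, 4}) = 1
G(7) = mex({0, 1, 3, 4}) = 2
G(8) = mex({0, 1, 2, 4}) = 3
G(9) = mex({0, 1, 2, 3}) = 4
G(10) = mex({1, 2, 3, 4}) = 0
G(11) = mex({0, 2, 3, 4}) = 1
G(12) = mex({0, 1, 3, 4}) = 2
G(13) = mex({0, 1, 2, 4}) = 3
Observe that G(5)..G(13) = 0, 1, 2, 3, 4, 0, 1, 2, 3 repeats G(0)..G(8) = 0, 1, 2, 3, 4, 0, 1, 2, 3.
For k >= max(S) = 9, G(k) is determined by the previous 9 values G(k-9)..G(k-1); a window of 9 consecutive values has recurred shifted by 5, so by induction G(k + 5) = G(k) for all k >= 0: the sequence is periodic from the start with period 5.
One period: G(0..4) = 0, 1, 2, 3, 4.
73 mod 5 = 3, so G(73) = G(3) = 3.

3


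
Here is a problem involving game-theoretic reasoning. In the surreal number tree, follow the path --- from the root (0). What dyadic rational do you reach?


Sign expansion: ---
Rule: track bounds (lo, hi), initially (-inf, +inf). On '+', the current value becomes lo and we move to the simplest number in (value, hi): value + 1 if hi = +inf, otherwise the midpoint (value + hi)/2. On '-', the current value becomes hi and we move to value - 1 if lo = -inf, otherwise the midpoint (lo + value)/2.
Start at 0.
Step 1: sign = -, move left. Bounds: (-inf, 0). Value = -1
Step 2: sign = -, move left. Bounds: (-inf, -1). Value = -2
Step 3: sign = -, move left. Bounds: (-inf, -2). Value = -3
The surreal number with sign expansion --- is -3.

-3


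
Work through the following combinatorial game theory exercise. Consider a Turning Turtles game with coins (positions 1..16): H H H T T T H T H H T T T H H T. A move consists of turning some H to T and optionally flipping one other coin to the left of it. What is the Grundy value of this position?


Coins: H H H T T T H T H H T T T H H T
Key fact: a single head at position k behaves exactly like a Nim heap of size k (turning it to T and optionally flipping a coin at j < k corresponds to moving the heap from k to j, or to 0), and heads combine as a disjunctive sum (two heads at the same place would cancel, matching j XOR j = 0). So the Nim-value is the XOR of the 1-indexed positions of the heads.
Face-up positions (1-indexed): [1, 2, 3, 7, 9, 10, 14, 15]
XOR 0 with 1: 0 XOR 1 = 1
XOR 1 with 2: 1 XOR 2 = 3
XOR 3 with 3: 3 XOR 3 = 0
XOR 0 with 7: 0 XOR 7 = 7
XOR 7 with 9: 7 XOR 9 = 14
XOR 14 with 10: 14 XOR 10 = 4
XOR 4 with 14: 4 XOR 14 = 10
XOR 10 with 15: 10 XOR 15 = 5
Nim-value = 5

5


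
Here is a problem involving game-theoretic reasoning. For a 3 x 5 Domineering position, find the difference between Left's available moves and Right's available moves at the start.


Board is 3 x 5 (rows x cols).
Left (vertical) placements: (rows-1) * cols = 2 * 5 = 10
Right (horizontal) placements: rows * (cols-1) = 3 * 4 = 12
Advantage = Left - Right = 10 - 12 = -2

-2


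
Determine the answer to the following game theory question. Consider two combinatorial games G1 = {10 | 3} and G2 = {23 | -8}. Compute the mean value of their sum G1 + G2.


G1 = {10 | 3}, G2 = {23 | -8}
Each is a switch {a | b} with numbers a > b; its mean value is (a + b)/2, and mean value is additive over game sums: m(G1 + G2) = m(G1) + m(G2).
Mean of G1 = (10 + (3))/2 = 13/2 = 13/2
Mean of G2 = (23 + (-8))/2 = 15/2 = 15/2
Mean of G1 + G2 = 13/2 + 15/2 = 14

14


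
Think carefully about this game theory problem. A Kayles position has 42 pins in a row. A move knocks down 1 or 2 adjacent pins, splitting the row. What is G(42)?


Kayles: a move removes 1 or 2 adjacent pins from a contiguous row.
Removing pins from a row of k leaves two independent rows (a, b) with a + b = k - 1 (one pin) or a + b = k - 2 (two pins); an end removal gives a = 0.
By Sprague-Grundy, G(k) = mex{ G(a) XOR G(b) } over all these splits. G(0) = 0.
G(1): splits (0,0):0^0=0 -> mex({0}) = 1
G(2): splits (0,1):0^1=1 (0,0):0^0=0 -> mex({0, 1}) = 2
G(3): splits (0,2):0^2=2 (1,1):1^1=0 (0,1):0^1=1 -> mex({0, 1, 2}) = 3
G(4): splits (0,3):0^3=3 (1,2):1^2=3 (0,2):0^2=2 (1,1):1^1=0 -> mex({0, 2, 3}) = 1
G(5): splits (0,4):0^1=1 (1,3):1^3=2 (2,2):2^2=0 (0,3):0^3=3 (1,2):1^2=3 -> mex({0, 1, 2, 3}) = 4
G(6) = mex({0, 1, 2, 4}) = 3
G(7) = mex({0, 1, 3, 4, 5}) = 2
G(8) = mex({0, 2, 3, 5, 6}) = 1
G(9) = mex({0, 1, 2, 3, 6, 7}) = 4
G(10) = mex({0, 1, 3, 4, 5, 7}) = 2
G(11) = mex({0, 1, 2, 3, 4, 5}) = 6
G(12) = mex({0, 1, 2, 3, 5, 6, 7}) = 4
G(13) = mex({0, 2, 3, 4, 6, 7}) = 1
G(14) = mex({0, 1, 4, 5, 6, 7}) = 2
G(15) = mex({0, 1, 2, 3, 4, 5, 6}) = 7
G(16) = mex({0, 2, 3, 5, 6, 7}) = 1
G(17) = mex({0, 1, 2, 3, 5, 6, 7}) = 4
G(18) = mex({0, 1, 2, 4, 5, 6}) = 3
G(19) = mex({0, 1, 3, 4, 5, 7}) = 2
G(20) = mex({0, 2, 3, 4, 5, 6, 7}) = 1
G(21) = mex({0, 1, 2, 3, 5, 6, 7}) = 4
G(22) = mex({0, 1, 2, 3, 4, 5, 7}) = 6
G(23) = mex({0, 1, 2, 3, 4, 5, 6}) = 7
G(24) = mex({0, 1, 2, 3, 5, 6, 7}) = 4
G(25) = mex({0, 2, 3, 4, 6, 7}) = 1
G(26) = mex({0, 1, 3, 4, 5, 6, 7}) = 2
G(27) = mex({0, 1, 2, 3, 4, 5, 6, 7}) = 8
G(28) = mex({0, 1, 2, 3, 4, 6, 7, 8}) = 5
G(29) = mex({0, 1, 2, 3, 5, 6, 7, 8, 9}) = 4
G(30) = mex({0, 1, 2, 3, 4, 5, 6, 9, 10}) = 7
G(31) = mex({0, 1, 3, 4, 5, 7, 10, 11}) = 2
G(32) = mex({0, 2, 3, 4, 5, 6, 7, 9, 11}) = 1
G(33) = mex({0, 1, 2, 3, 4, 5, 6, 7, 9, 12}) = 8
G(34) = mex({0, 1, 2, 3, 4, 5, 7, 8, 11, 12}) = 6
G(35) = mex({0, 1, 2, 3, 4, 5, 6, 8, 9, 10, 11}) = 7
G(36) = mex({0, 1, 2, 3, 5, 6, 7, 9, 10}) = 4
G(37) = mex({0, 2, 3, 4, 6, 7, 9, 10, 11, 12}) = 1
G(38) = mex({0, 1, 3, 4, 5, 6, 7, 9, 10, 11, 12}) = 2
G(39) = mex({0, 1, 2, 4, 5, 6, 7, 9, 10, 12, 14}) = 3
G(40) = mex({0, 2, 3, 4, 6, 7, 11, 12, 14}) = 1
G(41) = mex({0, 1, 2, 3, 5, 6, 7, 9, 10, 11, 12}) = 4
G(42) = mex({0, 1, 2, 3, 4, 5, 6, 9, 10}) = 7
Therefore G(42) = 7.

7


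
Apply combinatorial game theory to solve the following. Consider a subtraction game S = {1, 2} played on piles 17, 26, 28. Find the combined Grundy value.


Subtraction set: {1, 2}
For this subtraction set, G(n) = n mod 3 (period = max + 1 = 3).
Pile 1 (size 17): G(17) = 17 mod 3 = 2
Pile 2 (size 26): G(26) = 26 mod 3 = 2
Pile 3 (size 28): G(28) = 28 mod 3 = 1
Total Grundy value = XOR of all: 2 XOR 2 XOR 1 = 1

1


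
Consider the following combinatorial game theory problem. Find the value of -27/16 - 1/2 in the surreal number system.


x = -27/16, y = 1/2
Converting to common denominator: 16
x = -27/16, y = 8/16
x - y = -27/16 - 1/2 = -35/16

-35/16


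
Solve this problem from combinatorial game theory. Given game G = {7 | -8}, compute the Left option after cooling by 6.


Original game: {7 | -8} (a switch {a | b} with a > b).
Cooling by t (for t below the temperature (a - b)/2 = 15/2) taxes each move by t: {a | b} cooled by t is {a - t | b + t}.
Cooling amount: t = 6
Cooled Left option: 7 - 6 = 1
Cooled Right option: -8 + 6 = -2
Cooled game: {1 | -2}
Left option = 1

1


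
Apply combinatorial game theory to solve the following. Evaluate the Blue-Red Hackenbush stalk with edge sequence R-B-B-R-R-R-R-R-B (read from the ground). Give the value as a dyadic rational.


Edges (from ground): R-B-B-R-R-R-R-R-B
By Berlekamp's sign-expansion rule, a Blue-Red Hackenbush stalk has the value of the surreal number whose sign sequence is the edge sequence with B -> + and R -> -.
Sign sequence: -++-----+
Trace the sign expansion in the surreal number tree, starting from 0:
Edge 1: R (sign -) -> bounds (-inf, 0), value = -1
Edge 2: B (sign +) -> bounds (-1, 0), value = -1/2
Edge 3: B (sign +) -> bounds (-1/2, 0), value = -1/4
Edge 4: R (sign -) -> bounds (-1/2, -1/4), value = -3/8
Edge 5: R (sign -) -> bounds (-1/2, -3/8), value = -7/16
Edge 6: R (sign -) -> bounds (-1/2, -7/16), value = -15/32
Edge 7: R (sign -) -> bounds (-1/2, -15/32), value = -31/64
Edge 8: R (sign -) -> bounds (-1/2, -31/64), value = -63/128
Edge 9: B (sign +) -> bounds (-63/128, -31/64), value = -125/256
Game value = -125/256

-125/256


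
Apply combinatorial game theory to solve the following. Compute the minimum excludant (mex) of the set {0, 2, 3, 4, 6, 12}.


Set = {0, 2, 3, 4, 6, 12}
0 is in the set.
1 is NOT in the set. This is the mex.
mex = 1

1


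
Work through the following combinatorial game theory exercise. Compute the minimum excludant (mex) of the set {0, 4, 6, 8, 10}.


Set = {0, 4, 6, 8, 10}
0 is in the set.
1 is NOT in the set. This is the mex.
mex = 1

1


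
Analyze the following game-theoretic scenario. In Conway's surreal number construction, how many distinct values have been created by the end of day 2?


Day 0: {|} = 0 is born. Count = 1.
Day n: the number of surreal numbers born by day n is 2^(n+1) - 1.
By day 0: 2^1 - 1 = 1
By day 1: 2^2 - 1 = 3
By day 2: 2^3 - 1 = 7
By day 2: 7 surreal numbers.

7


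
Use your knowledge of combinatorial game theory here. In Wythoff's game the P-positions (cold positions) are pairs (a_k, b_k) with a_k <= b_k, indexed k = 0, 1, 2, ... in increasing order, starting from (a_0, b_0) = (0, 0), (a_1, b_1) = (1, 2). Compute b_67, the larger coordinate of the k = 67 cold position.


By Wythoff's theorem, a_k = floor(k * phi) and b_k = floor(k * phi^2) = a_k + k, where phi = (1 + sqrt(5))/2 is the golden ratio.
phi = (1 + sqrt(5))/2 = 1.618034
phi^2 = phi + 1 = 2.618034
k = 67
k * phi^2 = 67 * 2.618034 = 175.408277
b_67 = floor(k * phi^2) = 175 (check: a_67 + k = 108 + 67 = 175)

175


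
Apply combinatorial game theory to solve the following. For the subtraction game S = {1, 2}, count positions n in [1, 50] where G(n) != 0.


Subtraction set S = {1, 2}, so G(n) = n mod 3.
G(n) = 0 when n is a multiple of 3.
Multiples of 3 in [1, 50]: 16
N-positions (nonzero Grundy) = 50 - 16 = 34

34


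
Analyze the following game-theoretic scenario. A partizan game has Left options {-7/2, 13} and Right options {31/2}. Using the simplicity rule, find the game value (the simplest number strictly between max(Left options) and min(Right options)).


Left options: {-7/2, 13}, max = 13
Right options: {31/2}, min = 31/2
All options are numbers and max(Left) < min(Right), so by the simplicity theorem the value is the simplest (earliest-born) number strictly between 13 and 31/2.
Integers 14 through 15 all lie strictly between 13 and 31/2.
Among integers, the simplest (lowest birthday = smallest |n|; 0 is born on day 0, +-n on day n) is 14.
No non-integer in the interval can be simpler: if x is a non-integer in the interval, then floor(x) or ceil(x) also lies in the interval (the interval contains an integer), and both are proper prefixes of x's sign expansion, i.e. born earlier. So the game value is 14.
Game value = 14

14


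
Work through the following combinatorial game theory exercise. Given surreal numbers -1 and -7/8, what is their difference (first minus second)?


x = -1, y = -7/8
Converting to common denominator: 8
x = -8/8, y = -7/8
x - y = -1 - -7/8 = -1/8

-1/8


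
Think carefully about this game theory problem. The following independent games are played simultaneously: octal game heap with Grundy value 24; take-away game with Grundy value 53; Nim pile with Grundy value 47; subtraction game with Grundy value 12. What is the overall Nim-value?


By the Sprague-Grundy theorem, the Grundy value of a sum of games is the XOR of individual Grundy values.
octal game heap: Grundy value = 24. Running XOR: 0 XOR 24 = 24
take-away game: Grundy value = 53. Running XOR: 24 XOR 53 = 45
Nim pile: Grundy value = 47. Running XOR: 45 XOR 47 = 2
subtraction game: Grundy value = 12. Running XOR: 2 XOR 12 = 14
The combined Grundy value is 14.

14


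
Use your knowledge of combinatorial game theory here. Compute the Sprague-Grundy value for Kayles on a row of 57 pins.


Kayles: a move removes 1 or 2 adjacent pins from a contiguous row.
Removing pins from a row of k leaves two independent rows (a, b) with a + b = k - 1 (one pin) or a + b = k - 2 (two pins); an end removal gives a = 0.
By Sprague-Grundy, G(k) = mex{ G(a) XOR G(b) } over all these splits. G(0) = 0.
G(1): splits (0,0):0^0=0 -> mex({0}) = 1
G(2): splits (0,1):0^1=1 (0,0):0^0=0 -> mex({0, 1}) = 2
G(3): splits (0,2):0^2=2 (1,1):1^1=0 (0,1):0^1=1 -> mex({0, 1, 2}) = 3
G(4): splits (0,3):0^3=3 (1,2):1^2=3 (0,2):0^2=2 (1,1):1^1=0 -> mex({0, 2, 3}) = 1
G(5): splits (0,4):0^1=1 (1,3):1^3=2 (2,2):2^2=0 (0,3):0^3=3 (1,2):1^2=3 -> mex({0, 1, 2, 3}) = 4
G(6) = mex({0, 1, 2, 4}) = 3
G(7) = mex({0, 1, 3, 4, 5}) = 2
G(8) = mex({0, 2, 3, 5, 6}) = 1
G(9) = mex({0, 1, 2, 3, 6, 7}) = 4
G(10) = mex({0, 1, 3, 4, 5, 7}) = 2
G(11) = mex({0, 1, 2, 3, 4, 5}) = 6
G(12) = mex({0, 1, 2, 3, 5, 6, 7}) = 4
G(13) = mex({0, 2, 3, 4, 6, 7}) = 1
G(14) = mex({0, 1, 4, 5, 6, 7}) = 2
G(15) = mex({0, 1, 2, 3, 4, 5, 6}) = 7
G(16) = mex({0, 2, 3, 5, 6, 7}) = 1
G(17) = mex({0, 1, 2, 3, 5, 6, 7}) = 4
G(18) = mex({0, 1, 2, 4, 5, 6}) = 3
G(19) = mex({0, 1, 3, 4, 5, 7}) = 2
G(20) = mex({0, 2, 3, 4, 5, 6, 7}) = 1
G(21) = mex({0, 1, 2, 3, 5, 6, 7}) = 4
G(22) = mex({0, 1, 2, 3, 4, 5, 7}) = 6
G(23) = mex({0, 1, 2, 3, 4, 5, 6}) = 7
G(24) = mex({0, 1, 2, 3, 5, 6, 7}) = 4
G(25) = mex({0, 2, 3, 4, 6, 7}) = 1
G(26) = mex({0, 1, 3, 4, 5, 6, 7}) = 2
G(27) = mex({0, 1, 2, 3, 4, 5, 6, 7}) = 8
G(28) = mex({0, 1, 2, 3, 4, 6, 7, 8}) = 5
G(29) = mex({0, 1, 2, 3, 5, 6, 7, 8, 9}) = 4
G(30) = mex({0, 1, 2, 3, 4, 5, 6, 9, 10}) = 7
G(31) = mex({0, 1, 3, 4, 5, 7, 10, 11}) = 2
G(32) = mex({0, 2, 3, 4, 5, 6, 7, 9, 11}) = 1
G(33) = mex({0, 1, 2, 3, 4, 5, 6, 7, 9, 12}) = 8
G(34) = mex({0, 1, 2, 3, 4, 5, 7, 8, 11, 12}) = 6
G(35) = mex({0, 1, 2, 3, 4, 5, 6, 8, 9, 10, 11}) = 7
G(36) = mex({0, 1, 2, 3, 5, 6, 7, 9, 10}) = 4
G(37) = mex({0, 2, 3, 4, 6, 7, 9, 10, 11, 12}) = 1
G(38) = mex({0, 1, 3, 4, 5, 6, 7, 9, 10, 11, 12}) = 2
G(39) = mex({0, 1, 2, 4, 5, 6, 7, 9, 10, 12, 14}) = 3
G(40) = mex({0, 2, 3, 4, 6, 7, 11, 12, 14}) = 1
G(41) = mex({0, 1, 2, 3, 5, 6, 7, 9, 10, 11, 12}) = 4
G(42) = mex({0, 1, 2, 3, 4, 5, 6, 9, 10}) = 7
G(43) = mex({0, 1, 3, 4, 5, 7, 9, 10, 12, 15}) = 2
G(44) = mex({0, 2, 3, 4, 5, 6, 7, 9, 10, 12, 15}) = 1
G(45) = mex({0, 1, 2, 3, 4, 5, 6, 7, 9, 10, 12, 14}) = 8
G(46) = mex({0, 1, 3, 4, 5, 7, 8, 11, 12, 14}) = 2
G(47) = mex({0, 1, 2, 3, 4, 5, 6, 8, 9, 10, 11, 12}) = 7
G(48) = mex({0, 1, 2, 3, 5, 6, 7, 9, 10}) = 4
G(49) = mex({0, 2, 3, 4, 6, 7, 9, 10, 11, 12, 15}) = 1
G(50) = mex({0, 1, 4, 5, 6, 7, 9, 11, 12, 14, 15}) = 2
G(51) = mex({0, 1, 2, 3, 4, 5, 6, 7, 9, 12, 14, 15}) = 8
G(52) = mex({0, 2, 3, 4, 5, 6, 7, 8, 11, 12, 15}) = 1
G(53) = mex({0, 1, 2, 3, 5, 6, 7, 8, 9, 10, 11, 12}) = 4
G(54) = mex({0, 1, 2, 3, 4, 5, 6, 9, 10}) = 7
G(55) = mex({0, 1, 3, 4, 5, 7, 9, 10, 11, 12}) = 2
G(56) = mex({0, 2, 3, 4, 5, 6, 7, 9, 10, 11, 12, 13, 14}) = 1
G(57) = mex({0, 1, 2, 3, 5, 6, 7, 9, 10, 12, 13, 14, 15}) = 4
Therefore G(57) = 4.

4


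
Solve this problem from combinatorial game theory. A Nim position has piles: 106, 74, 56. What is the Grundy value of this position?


We need the XOR (exclusive or) of all pile sizes.
After XOR-ing pile 1 (size 106): 0 XOR 106 = 106
After XOR-ing pile 2 (size 74): 106 XOR 74 = 32
After XOR-ing pile 3 (size 56): 32 XOR 56 = 24
The Nim-value of this position is 24.

24


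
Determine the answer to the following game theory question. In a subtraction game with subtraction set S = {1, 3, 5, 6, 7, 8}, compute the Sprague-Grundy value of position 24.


The subtraction set is S = {1, 3, 5, 6, 7, 8}.
G(k) = mex{ G(k - s) : s in S, s <= k }. We compute iteratively: G(0) = 0.
G(1) = mex({0}) = 1
G(2) = mex({1}) = 0
G(3) = mex({0}) = 1
G(4) = mex({1}) = 0
G(5) = mex({0}) = 1
G(6) = mex({0, 1}) = 2
G(7) = mex({0, 1, 2}) = 3
G(8) = mex({0, 1, 3}) = 2
G(9) = mex({0, 1, 2}) = 3
G(10) = mex({0, 1, 3}) = 2
G(11) = mex({0, 1, 2}) = 3
G(12) = mex({0, 1, 2, 3}) = 4
G(13) = mex({1, 2, 3, 4}) = 0
G(14) = mex({0, 2, 3}) = 1
G(15) = mex({1, 2, 3, 4}) = 0
G(16) = mex({0, 2, 3}) = 1
G(17) = mex({1, 2, 3, 4}) = 0
G(18) = mex({0, 2, 3, 4}) = 1
G(19) = mex({0, 1, 3, 4}) = 2
G(20) = mex({0, 1, 2, 4}) = 3
Observe that G(13)..G(20) = 0, 1, 0, 1, 0, 1, 2, 3 repeats G(0)..G(7) = 0, 1, 0, 1, 0, 1, 2, 3.
For k >= max(S) = 8, G(k) is determined by the previous 8 values G(k-8)..G(k-1); a window of 8 consecutive values has recurred shifted by 13, so by induction G(k + 13) = G(k) for all k >= 0: the sequence is periodic from the start with period 13.
One period: G(0..12) = 0, 1, 0, 1, 0, 1, 2, 3, 2, 3, 2, 3, 4.
24 mod 13 = 11, so G(24) = G(11) = 3.

3


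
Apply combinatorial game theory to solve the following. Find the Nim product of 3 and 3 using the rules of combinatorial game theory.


Nim multiplication is bilinear over XOR: (u XOR v) * w = (u*w) XOR (v*w).
So we split each operand into its bit components and XOR the pairwise Nim products.
3 = 1 + 2 (as XOR of powers of 2).
3 = 1 + 2 (as XOR of powers of 2).
Using the standard Nim-product table on single bits:
  2*2 = 3,   2*4 = 8,   2*8 = 12,
  4*4 = 6,   4*8 = 11,  8*8 = 13,
and  1*x = x (identity), k*l = l*k (commutative).
Pairwise Nim products:
  1 * 1 = 1
  1 * 2 = 2
  2 * 1 = 2
  2 * 2 = 3
XOR them: 1 XOR 2 XOR 2 XOR 3 = 2.
Result: 3 * 3 = 2 (in Nim).

2


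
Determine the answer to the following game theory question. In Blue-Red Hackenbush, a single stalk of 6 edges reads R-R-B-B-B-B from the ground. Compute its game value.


Edges (from ground): R-R-B-B-B-B
By Berlekamp's sign-expansion rule, a Blue-Red Hackenbush stalk has the value of the surreal number whose sign sequence is the edge sequence with B -> + and R -> -.
Sign sequence: --++++
Trace the sign expansion in the surreal number tree, starting from 0:
Edge 1: R (sign -) -> bounds (-inf, 0), value = -1
Edge 2: R (sign -) -> bounds (-inf, -1), value = -2
Edge 3: B (sign +) -> bounds (-2, -1), value = -3/2
Edge 4: B (sign +) -> bounds (-3/2, -1), value = -5/4
Edge 5: B (sign +) -> bounds (-5/4, -1), value = -9/8
Edge 6: B (sign +) -> bounds (-9/8, -1), value = -17/16
Game value = -17/16

-17/16


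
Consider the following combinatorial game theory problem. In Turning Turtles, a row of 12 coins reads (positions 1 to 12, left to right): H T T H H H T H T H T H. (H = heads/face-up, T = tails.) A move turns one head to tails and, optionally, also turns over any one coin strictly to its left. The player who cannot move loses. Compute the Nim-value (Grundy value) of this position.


Coins: H T T H H H T H T H T H
Key fact: a single head at position k behaves exactly like a Nim heap of size k (turning it to T and optionally flipping a coin at j < k corresponds to moving the heap from k to j, or to 0), and heads combine as a disjunctive sum (two heads at the same place would cancel, matching j XOR j = 0). So the Nim-value is the XOR of the 1-indexed positions of the heads.
Face-up positions (1-indexed): [1, 4, 5, 6, 8, 10, 12]
XOR 0 with 1: 0 XOR 1 = 1
XOR 1 with 4: 1 XOR 4 = 5
XOR 5 with 5: 5 XOR 5 = 0
XOR 0 with 6: 0 XOR 6 = 6
XOR 6 with 8: 6 XOR 8 = 14
XOR 14 with 10: 14 XOR 10 = 4
XOR 4 with 12: 4 XOR 12 = 8
Nim-value = 8

8


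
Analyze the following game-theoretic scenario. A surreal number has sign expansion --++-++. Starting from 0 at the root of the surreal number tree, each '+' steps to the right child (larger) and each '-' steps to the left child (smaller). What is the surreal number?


Sign expansion: --++-++
Rule: track bounds (lo, hi), initially (-inf, +inf). On '+', the current value becomes lo and we move to the simplest number in (value, hi): value + 1 if hi = +inf, otherwise the midpoint (value + hi)/2. On '-', the current value becomes hi and we move to value - 1 if lo = -inf, otherwise the midpoint (lo + value)/2.
Start at 0.
Step 1: sign = -, move left. Bounds: (-inf, 0). Value = -1
Step 2: sign = -, move left. Bounds: (-inf, -1). Value = -2
Step 3: sign = +, move right. Bounds: (-2, -1). Value = -3/2
Step 4: sign = +, move right. Bounds: (-3/2, -1). Value = -5/4
Step 5: sign = -, move left. Bounds: (-3/2, -5/4). Value = -11/8
Step 6: sign = +, move right. Bounds: (-11/8, -5/4). Value = -21/16
Step 7: sign = +, move right. Bounds: (-21/16, -5/4). Value = -41/32
The surreal number with sign expansion --++-++ is -41/32.

-41/32


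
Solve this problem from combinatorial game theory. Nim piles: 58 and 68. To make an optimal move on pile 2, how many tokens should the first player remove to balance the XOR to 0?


Piles: 58 and 68
Current XOR: 58 XOR 68 = 126 (non-zero, so this is an N-position).
To make the XOR zero, we need to find a move that balances the piles.
For pile 2 (size 68): target = 68 XOR 126 = 58
We reduce pile 2 from 68 to 58.
Tokens removed: 68 - 58 = 10
Verification: 58 XOR 58 = 0

10


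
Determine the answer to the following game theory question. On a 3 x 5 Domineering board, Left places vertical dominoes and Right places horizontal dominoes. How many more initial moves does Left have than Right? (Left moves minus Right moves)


Board is 3 x 5 (rows x cols).
Left (vertical) placements: (rows-1) * cols = 2 * 5 = 10
Right (horizontal) placements: rows * (cols-1) = 3 * 4 = 12
Advantage = Left - Right = 10 - 12 = -2

-2


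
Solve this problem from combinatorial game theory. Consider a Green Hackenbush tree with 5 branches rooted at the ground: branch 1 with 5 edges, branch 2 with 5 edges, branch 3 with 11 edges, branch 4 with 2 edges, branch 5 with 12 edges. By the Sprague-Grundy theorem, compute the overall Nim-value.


The tree has 5 branches from the ground vertex.
In Green Hackenbush, the Nim-value of a simple path of length k is k.
Branch 1: length 5, Nim-value = 5
Branch 2: length 5, Nim-value = 5
Branch 3: length 11, Nim-value = 11
Branch 4: length 2, Nim-value = 2
Branch 5: length 12, Nim-value = 12
Total Nim-value = XOR of all branch values:
0 XOR 5 = 5
5 XOR 5 = 0
0 XOR 11 = 11
11 XOR 2 = 9
9 XOR 12 = 5
Nim-value of the tree = 5

5


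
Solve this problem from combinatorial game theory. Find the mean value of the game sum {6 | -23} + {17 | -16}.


G1 = {6 | -23}, G2 = {17 | -16}
Each is a switch {a | b} with numbers a > b; its mean value is (a + b)/2, and mean value is additive over game sums: m(G1 + G2) = m(G1) + m(G2).
Mean of G1 = (6 + (-23))/2 = -17/2 = -17/2
Mean of G2 = (17 + (-16))/2 = 1/2 = 1/2
Mean of G1 + G2 = -17/2 + 1/2 = -8

-8


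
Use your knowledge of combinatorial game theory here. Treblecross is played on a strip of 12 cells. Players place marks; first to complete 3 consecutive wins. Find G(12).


Treblecross: place X on empty cells; 3-in-a-row wins.
Playing within two cells of an existing X lets the opponent win at once, so sensible play treats the cells i-2..i+2 around each X as dead. The player left with no safe cell loses, so this is a normal-play take-away game on strips of safe cells.
Placing X at cell i (0-indexed) of a strip of k safe cells leaves independent strips of sizes max(0, i-2) and max(0, k-i-3). Hence G(k) = mex{ G(max(0,i-2)) XOR G(max(0,k-i-3)) : 0 <= i < k }, with G(0) = 0.
G(1): splits (0,0):0^0=0 -> mex({0}) = 1
G(2): splits (0,0):0^0=0 -> mex({0}) = 1
G(3): splits (0,0):0^0=0 -> mex({0}) = 1
G(4): splits (0,1):0^1=1 (0,0):0^0=0 -> mex({0, 1}) = 2
G(5): splits (0,2):0^1=1 (0,1):0^1=1 (0,0):0^0=0 -> mex({0, 1}) = 2
G(6) = mex({1}) = 0
G(7) = mex({0, 1, 2}) = 3
G(8) = mex({0, 1, 2}) = 3
G(9) = mex({0, 2}) = 1
G(10) = mex({0, 2, 3}) = 1
G(11) = mex({0, 3}) = 1
G(12) = mex({1, 3}) = 0
Therefore G(12) = 0.

0
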